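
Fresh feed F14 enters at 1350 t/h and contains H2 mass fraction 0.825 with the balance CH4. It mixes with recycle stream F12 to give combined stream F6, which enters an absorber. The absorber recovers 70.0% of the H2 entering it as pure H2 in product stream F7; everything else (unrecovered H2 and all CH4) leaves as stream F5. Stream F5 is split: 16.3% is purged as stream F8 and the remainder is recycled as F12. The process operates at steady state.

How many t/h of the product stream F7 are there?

H2 in F6: m_A = 1350×0.825 + (1−0.163)·(1−0.700)·m_A, so m_A = 1113.8/0.7489 = 1487.2 t/h.
Product F7 = 0.700×1487.2 = 1041 t/h.

1041 t/h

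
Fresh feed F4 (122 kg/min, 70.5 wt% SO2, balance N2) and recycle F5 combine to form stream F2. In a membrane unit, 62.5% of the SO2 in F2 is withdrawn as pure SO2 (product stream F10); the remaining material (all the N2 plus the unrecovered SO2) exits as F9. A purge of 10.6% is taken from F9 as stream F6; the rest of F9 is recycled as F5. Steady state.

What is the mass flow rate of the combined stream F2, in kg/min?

N2 enters only via F4 and leaves only via the purge: 122×0.295 = 0.106×(N2 in F9), and the membrane unit passes all N2, so N2 in F2 = N2 in F9 = 339.53 kg/min.
SO2 in F2: m_A = 122×0.705 + (1−0.106)·(1−0.625)·m_A, so m_A = 86.01/0.6647 = 129.39 kg/min.
F2 = 129.39 + 339.53 = 468.92 kg/min.

468.9 kg/min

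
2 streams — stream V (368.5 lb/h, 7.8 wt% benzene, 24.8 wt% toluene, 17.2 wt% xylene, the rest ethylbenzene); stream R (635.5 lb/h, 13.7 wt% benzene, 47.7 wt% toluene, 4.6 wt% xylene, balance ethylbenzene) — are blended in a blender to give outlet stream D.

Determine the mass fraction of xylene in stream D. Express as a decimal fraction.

0.092

Total flow out = 368.5 + 635.5 = 1004 lb/h.
xylene in = 368.5×0.172 + 635.5×0.046 = 92.615 lb/h.
xylene mass fraction in D = 92.615/1004 = 0.092.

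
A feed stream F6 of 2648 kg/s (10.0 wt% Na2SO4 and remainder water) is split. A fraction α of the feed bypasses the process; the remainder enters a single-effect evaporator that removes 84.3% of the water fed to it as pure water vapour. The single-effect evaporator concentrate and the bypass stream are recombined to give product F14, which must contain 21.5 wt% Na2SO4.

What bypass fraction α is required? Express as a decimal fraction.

0.295

All 2648×0.100 = 264.8 kg/s of Na2SO4 reaches F14, so F14 = 264.8/0.215 = 1231.6 kg/s and vapour = 1416.4 kg/s.
The evaporator receives (1−α)·2648 of feed at 0.900 water and removes 0.843 of that water:
0.843×0.900×(1−α)×2648 = 1416.4
(1−α) = 1416.4/2009 = 0.7050;  α = 0.2950.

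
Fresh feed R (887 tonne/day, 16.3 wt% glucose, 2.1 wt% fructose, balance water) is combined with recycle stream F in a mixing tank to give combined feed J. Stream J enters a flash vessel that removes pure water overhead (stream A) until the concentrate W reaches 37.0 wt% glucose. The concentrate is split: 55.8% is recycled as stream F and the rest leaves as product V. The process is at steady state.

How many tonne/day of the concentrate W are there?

884.1 tonne/day

Overall glucose balance (none leaves overhead): glucose in fresh feed = glucose in product, i.e. 887×0.163 = (1−0.558)·W·0.370.
W = 144.58/(0.370×0.442) = 884.07 tonne/day.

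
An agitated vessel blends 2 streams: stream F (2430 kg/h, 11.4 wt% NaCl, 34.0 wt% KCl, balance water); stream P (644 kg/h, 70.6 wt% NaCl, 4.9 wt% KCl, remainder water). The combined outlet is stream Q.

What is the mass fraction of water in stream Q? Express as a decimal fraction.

Total flow out = 2430 + 644 = 3074 kg/h.
water in = 2430×0.546 + 644×0.245 = 1484.6 kg/h.
water mass fraction in Q = 1484.6/3074 = 0.483.

0.483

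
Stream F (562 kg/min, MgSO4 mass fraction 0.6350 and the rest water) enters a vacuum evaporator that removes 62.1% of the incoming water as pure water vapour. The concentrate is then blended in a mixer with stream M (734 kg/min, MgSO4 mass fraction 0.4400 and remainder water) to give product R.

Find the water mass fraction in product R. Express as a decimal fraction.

0.4183

Vapour removed = 0.621×0.365×562 = 127.39 kg/min; concentrate = 434.61 kg/min.
water reaching the mixer = 77.744 (from concentrate) + 734×0.560 = 488.78 kg/min.
Product flow = 434.61 + 734 = 1168.6 kg/min; water fraction = 0.4183.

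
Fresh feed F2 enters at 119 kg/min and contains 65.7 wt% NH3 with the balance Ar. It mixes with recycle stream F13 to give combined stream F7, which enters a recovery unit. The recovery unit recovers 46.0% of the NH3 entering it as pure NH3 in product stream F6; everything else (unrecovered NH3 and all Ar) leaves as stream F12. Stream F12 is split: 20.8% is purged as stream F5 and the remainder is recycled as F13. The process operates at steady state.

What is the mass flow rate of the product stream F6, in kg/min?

NH3 in F7: m_A = 119×0.657 + (1−0.208)·(1−0.460)·m_A, so m_A = 78.183/0.5723 = 136.61 kg/min.
Product F6 = 0.460×136.61 = 62.839 kg/min.

62.84 kg/min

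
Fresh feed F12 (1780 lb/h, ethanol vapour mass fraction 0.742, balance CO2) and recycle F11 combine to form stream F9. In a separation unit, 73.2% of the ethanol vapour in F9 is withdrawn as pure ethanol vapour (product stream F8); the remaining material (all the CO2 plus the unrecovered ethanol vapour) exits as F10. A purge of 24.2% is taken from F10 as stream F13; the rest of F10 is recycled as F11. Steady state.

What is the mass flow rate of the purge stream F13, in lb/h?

566.7 lb/h

CO2 enters only via F12 and leaves only via the purge: 1780×0.258 = 0.242×(CO2 in F10), and the separation unit passes all CO2, so CO2 in F9 = CO2 in F10 = 1897.7 lb/h.
ethanol vapour in F9: m_A = 1780×0.742 + (1−0.242)·(1−0.732)·m_A, so m_A = 1320.8/0.7969 = 1657.5 lb/h.
F10 = (1−0.732)×1657.5 + 1897.7 = 2341.9 lb/h.
Purge F13 = 0.242×2341.9 = 566.74 lb/h.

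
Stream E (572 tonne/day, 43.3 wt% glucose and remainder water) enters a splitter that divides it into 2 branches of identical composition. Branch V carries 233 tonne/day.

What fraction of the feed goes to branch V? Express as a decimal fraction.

Fraction to V = 233/572 = 0.4073.

0.407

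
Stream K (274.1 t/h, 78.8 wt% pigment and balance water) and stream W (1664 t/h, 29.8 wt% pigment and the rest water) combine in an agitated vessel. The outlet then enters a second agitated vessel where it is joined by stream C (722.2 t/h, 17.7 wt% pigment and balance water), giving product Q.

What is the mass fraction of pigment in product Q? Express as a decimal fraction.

Overall, product flow = 2660.3 t/h.
pigment in = 274.1×0.788 + 1664×0.298 + 722.2×0.177 = 839.69 t/h.
pigment fraction in Q = 0.316.

0.316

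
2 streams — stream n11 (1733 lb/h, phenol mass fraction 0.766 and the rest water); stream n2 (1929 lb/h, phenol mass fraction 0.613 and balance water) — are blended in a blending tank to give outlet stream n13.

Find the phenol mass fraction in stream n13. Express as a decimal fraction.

Total flow out = 1733 + 1929 = 3662 lb/h.
phenol in = 1733×0.766 + 1929×0.613 = 2510 lb/h.
phenol mass fraction in n13 = 2510/3662 = 0.685.

0.685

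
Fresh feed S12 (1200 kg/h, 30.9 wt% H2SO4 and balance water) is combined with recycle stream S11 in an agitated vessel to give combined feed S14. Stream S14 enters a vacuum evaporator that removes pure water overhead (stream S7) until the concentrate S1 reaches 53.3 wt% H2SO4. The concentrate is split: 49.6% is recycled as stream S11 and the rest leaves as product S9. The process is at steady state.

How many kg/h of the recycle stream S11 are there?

Overall H2SO4 balance (none leaves overhead): H2SO4 in fresh feed = H2SO4 in product, i.e. 1200×0.309 = (1−0.496)·S1·0.533.
S1 = 370.8/(0.533×0.504) = 1380.3 kg/h.
Recycle S11 = 0.496×1380.3 = 684.64 kg/h.

684.6 kg/h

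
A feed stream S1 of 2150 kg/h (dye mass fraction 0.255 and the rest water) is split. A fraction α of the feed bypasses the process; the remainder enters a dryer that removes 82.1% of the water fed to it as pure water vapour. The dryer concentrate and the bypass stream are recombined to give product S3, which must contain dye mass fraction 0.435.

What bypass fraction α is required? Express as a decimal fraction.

0.323

All 2150×0.255 = 548.25 kg/h of dye reaches S3, so S3 = 548.25/0.435 = 1260.3 kg/h and vapour = 889.66 kg/h.
The evaporator receives (1−α)·2150 of feed at 0.745 water and removes 0.821 of that water:
0.821×0.745×(1−α)×2150 = 889.66
(1−α) = 889.66/1315 = 0.6765;  α = 0.3235.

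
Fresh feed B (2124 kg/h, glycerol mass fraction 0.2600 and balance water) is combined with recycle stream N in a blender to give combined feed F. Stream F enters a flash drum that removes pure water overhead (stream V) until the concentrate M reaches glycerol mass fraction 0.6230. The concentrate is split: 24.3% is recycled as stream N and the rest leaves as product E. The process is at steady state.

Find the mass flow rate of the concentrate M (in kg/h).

1171 kg/h

Overall glycerol balance (none leaves overhead): glycerol in fresh feed = glycerol in product, i.e. 2124×0.260 = (1−0.243)·M·0.623.
M = 552.24/(0.623×0.757) = 1171 kg/h.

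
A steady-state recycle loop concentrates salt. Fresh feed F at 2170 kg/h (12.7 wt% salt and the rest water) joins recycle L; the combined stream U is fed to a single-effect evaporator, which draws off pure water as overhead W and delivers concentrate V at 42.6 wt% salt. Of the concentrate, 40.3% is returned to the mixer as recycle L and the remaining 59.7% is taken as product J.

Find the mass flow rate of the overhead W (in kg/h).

1523 kg/h

Overall salt balance (none leaves overhead): salt in fresh feed = salt in product, i.e. 2170×0.127 = (1−0.403)·V·0.426.
V = 275.59/(0.426×0.597) = 1083.6 kg/h.
Recycle L = 0.403×1083.6 = 436.7 kg/h.
Combined feed U = 2170 + 436.7 = 2606.7 kg/h.
Overhead W = U − V = 2606.7 − 1083.6 = 1523.1 kg/h.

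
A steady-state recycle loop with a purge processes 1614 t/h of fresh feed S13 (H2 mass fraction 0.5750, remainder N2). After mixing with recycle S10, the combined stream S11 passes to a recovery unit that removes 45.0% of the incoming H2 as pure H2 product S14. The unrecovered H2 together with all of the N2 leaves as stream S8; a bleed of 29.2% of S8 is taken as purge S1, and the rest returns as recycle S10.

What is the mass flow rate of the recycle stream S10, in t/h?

N2 enters only via S13 and leaves only via the purge: 1614×0.425 = 0.292×(N2 in S8), and the recovery unit passes all N2, so N2 in S11 = N2 in S8 = 2349.1 t/h.
H2 in S11: m_A = 1614×0.575 + (1−0.292)·(1−0.450)·m_A, so m_A = 928.05/0.6106 = 1519.9 t/h.
S8 = (1−0.450)×1519.9 + 2349.1 = 3185.1 t/h.
Recycle S10 = (1−0.292)×3185.1 = 2255 t/h.

2255 t/h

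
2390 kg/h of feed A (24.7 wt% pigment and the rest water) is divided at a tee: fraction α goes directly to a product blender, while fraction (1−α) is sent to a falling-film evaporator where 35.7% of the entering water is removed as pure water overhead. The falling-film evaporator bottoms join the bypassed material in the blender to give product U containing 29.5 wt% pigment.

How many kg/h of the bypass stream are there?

943.4 kg/h

All 2390×0.247 = 590.33 kg/h of pigment reaches U, so U = 590.33/0.295 = 2001.1 kg/h and vapour = 388.88 kg/h.
The evaporator receives (1−α)·2390 of feed at 0.753 water and removes 0.357 of that water:
0.357×0.753×(1−α)×2390 = 388.88
(1−α) = 388.88/642.48 = 0.6053;  α = 0.3947.
Bypass flow = 0.3947×2390 = 943.38 kg/h.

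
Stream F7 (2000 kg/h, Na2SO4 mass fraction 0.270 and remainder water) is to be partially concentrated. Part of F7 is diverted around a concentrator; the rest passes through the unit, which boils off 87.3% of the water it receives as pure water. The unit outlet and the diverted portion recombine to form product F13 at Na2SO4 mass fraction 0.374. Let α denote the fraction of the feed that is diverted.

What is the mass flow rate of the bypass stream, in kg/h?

1127 kg/h

All 2000×0.270 = 540 kg/h of Na2SO4 reaches F13, so F13 = 540/0.374 = 1443.9 kg/h and vapour = 556.15 kg/h.
The evaporator receives (1−α)·2000 of feed at 0.730 water and removes 0.873 of that water:
0.873×0.730×(1−α)×2000 = 556.15
(1−α) = 556.15/1274.6 = 0.4363;  α = 0.5637.
Bypass flow = 0.5637×2000 = 1127.3 kg/h.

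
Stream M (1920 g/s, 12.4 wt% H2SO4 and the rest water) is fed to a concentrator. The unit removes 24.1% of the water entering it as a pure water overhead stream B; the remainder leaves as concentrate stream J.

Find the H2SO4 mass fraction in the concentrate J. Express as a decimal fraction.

H2SO4 is not removed: 1920×0.124 = 238.08 g/s of H2SO4 enters J.
water entering = 1920×0.876 = 1681.9 g/s; overhead removed = 0.241×1681.9 = 405.34 g/s.
Concentrate = 1920 − 405.34 = 1514.7 g/s.
Mass fraction = 238.08/1514.7 = 0.1572.

0.1572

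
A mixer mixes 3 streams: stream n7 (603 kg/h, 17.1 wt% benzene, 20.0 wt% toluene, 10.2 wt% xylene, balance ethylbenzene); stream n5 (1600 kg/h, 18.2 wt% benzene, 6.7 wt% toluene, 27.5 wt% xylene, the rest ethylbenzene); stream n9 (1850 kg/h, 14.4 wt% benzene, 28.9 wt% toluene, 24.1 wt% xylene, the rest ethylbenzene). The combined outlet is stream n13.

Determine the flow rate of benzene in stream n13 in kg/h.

benzene out = benzene in = 603×0.171 + 1600×0.182 + 1850×0.144 = 660.71 kg/h.

660.7 kg/h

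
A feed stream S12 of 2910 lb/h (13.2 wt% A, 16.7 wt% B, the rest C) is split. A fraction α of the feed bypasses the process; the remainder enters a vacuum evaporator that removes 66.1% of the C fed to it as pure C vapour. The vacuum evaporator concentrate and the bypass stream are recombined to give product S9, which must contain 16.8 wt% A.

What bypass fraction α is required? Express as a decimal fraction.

0.538

All 2910×0.132 = 384.12 lb/h of A reaches S9, so S9 = 384.12/0.168 = 2286.4 lb/h and vapour = 623.57 lb/h.
The evaporator receives (1−α)·2910 of feed at 0.701 C and removes 0.661 of that C:
0.661×0.701×(1−α)×2910 = 623.57
(1−α) = 623.57/1348.4 = 0.4625;  α = 0.5375.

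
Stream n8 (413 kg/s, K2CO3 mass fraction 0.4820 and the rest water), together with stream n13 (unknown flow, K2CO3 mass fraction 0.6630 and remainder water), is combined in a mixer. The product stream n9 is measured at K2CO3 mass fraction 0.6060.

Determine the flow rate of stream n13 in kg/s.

Let n13 be the unknown flow. Total out = 413 + n13.
K2CO3 balance: 199.07 + 0.663·n13 = 0.606·(413 + n13)
(0.663 − 0.606)·n13 = 0.606×413 − 199.07 = 51.212
n13 = 51.212 / 0.057 = 898.46 kg/s

898.5 kg/s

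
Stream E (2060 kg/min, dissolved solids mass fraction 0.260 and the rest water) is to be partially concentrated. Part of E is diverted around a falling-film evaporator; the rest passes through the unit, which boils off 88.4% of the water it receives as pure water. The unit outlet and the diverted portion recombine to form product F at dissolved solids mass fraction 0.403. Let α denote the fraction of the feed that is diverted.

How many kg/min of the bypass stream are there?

942.6 kg/min

All 2060×0.260 = 535.6 kg/min of dissolved solids reaches F, so F = 535.6/0.403 = 1329 kg/min and vapour = 730.97 kg/min.
The evaporator receives (1−α)·2060 of feed at 0.740 water and removes 0.884 of that water:
0.884×0.740×(1−α)×2060 = 730.97
(1−α) = 730.97/1347.6 = 0.5424;  α = 0.4576.
Bypass flow = 0.4576×2060 = 942.59 kg/min.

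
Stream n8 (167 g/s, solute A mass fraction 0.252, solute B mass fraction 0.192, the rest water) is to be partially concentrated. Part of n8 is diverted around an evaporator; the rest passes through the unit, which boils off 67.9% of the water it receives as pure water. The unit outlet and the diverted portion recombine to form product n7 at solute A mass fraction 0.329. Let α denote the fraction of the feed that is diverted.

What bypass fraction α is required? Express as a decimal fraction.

0.380

All 167×0.252 = 42.084 g/s of solute A reaches n7, so n7 = 42.084/0.329 = 127.91 g/s and vapour = 39.085 g/s.
The evaporator receives (1−α)·167 of feed at 0.556 water and removes 0.679 of that water:
0.679×0.556×(1−α)×167 = 39.085
(1−α) = 39.085/63.047 = 0.6199;  α = 0.3801.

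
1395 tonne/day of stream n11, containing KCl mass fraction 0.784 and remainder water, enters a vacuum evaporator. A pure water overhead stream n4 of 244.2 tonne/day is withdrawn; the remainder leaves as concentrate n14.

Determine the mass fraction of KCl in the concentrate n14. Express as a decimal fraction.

0.950

KCl is not removed: 1395×0.784 = 1093.7 tonne/day of KCl enters n14.
Concentrate = 1395 − 244.2 = 1150.8 tonne/day.
Mass fraction = 1093.7/1150.8 = 0.950.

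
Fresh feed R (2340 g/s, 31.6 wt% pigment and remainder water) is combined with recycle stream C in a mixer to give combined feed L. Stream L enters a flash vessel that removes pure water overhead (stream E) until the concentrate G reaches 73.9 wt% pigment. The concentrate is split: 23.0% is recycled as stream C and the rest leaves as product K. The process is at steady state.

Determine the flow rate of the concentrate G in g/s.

Overall pigment balance (none leaves overhead): pigment in fresh feed = pigment in product, i.e. 2340×0.316 = (1−0.230)·G·0.739.
G = 739.44/(0.739×0.770) = 1299.5 g/s.

1299 g/s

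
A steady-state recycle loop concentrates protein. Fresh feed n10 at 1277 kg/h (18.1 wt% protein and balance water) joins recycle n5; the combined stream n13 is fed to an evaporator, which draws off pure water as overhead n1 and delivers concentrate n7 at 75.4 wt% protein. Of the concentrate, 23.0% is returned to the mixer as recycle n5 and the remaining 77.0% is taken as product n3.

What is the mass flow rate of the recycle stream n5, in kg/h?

Overall protein balance (none leaves overhead): protein in fresh feed = protein in product, i.e. 1277×0.181 = (1−0.230)·n7·0.754.
n7 = 231.14/(0.754×0.770) = 398.11 kg/h.
Recycle n5 = 0.230×398.11 = 91.566 kg/h.

91.57 kg/h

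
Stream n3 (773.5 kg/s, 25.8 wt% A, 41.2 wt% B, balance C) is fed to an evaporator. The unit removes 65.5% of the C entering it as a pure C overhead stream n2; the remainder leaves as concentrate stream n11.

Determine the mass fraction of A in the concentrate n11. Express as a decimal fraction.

A is not removed: 773.5×0.258 = 199.56 kg/s of A enters n11.
C entering = 773.5×0.330 = 255.26 kg/s; overhead removed = 0.655×255.26 = 167.19 kg/s.
Concentrate = 773.5 − 167.19 = 606.31 kg/s.
Mass fraction = 199.56/606.31 = 0.3291.

0.3291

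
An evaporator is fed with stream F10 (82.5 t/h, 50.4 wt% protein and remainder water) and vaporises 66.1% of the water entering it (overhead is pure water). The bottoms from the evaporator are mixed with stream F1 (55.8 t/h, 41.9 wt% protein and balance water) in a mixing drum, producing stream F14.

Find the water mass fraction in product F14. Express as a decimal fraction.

0.4161

Vapour removed = 0.661×0.496×82.5 = 27.048 t/h; concentrate = 55.452 t/h.
water reaching the mixer = 13.872 (from concentrate) + 55.8×0.581 = 46.292 t/h.
Product flow = 55.452 + 55.8 = 111.25 t/h; water fraction = 0.4161.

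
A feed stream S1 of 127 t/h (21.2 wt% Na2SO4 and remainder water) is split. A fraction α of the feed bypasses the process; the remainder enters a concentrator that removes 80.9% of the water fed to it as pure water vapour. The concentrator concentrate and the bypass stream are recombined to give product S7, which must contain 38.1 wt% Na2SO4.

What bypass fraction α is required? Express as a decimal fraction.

All 127×0.212 = 26.924 t/h of Na2SO4 reaches S7, so S7 = 26.924/0.381 = 70.667 t/h and vapour = 56.333 t/h.
The evaporator receives (1−α)·127 of feed at 0.788 water and removes 0.809 of that water:
0.809×0.788×(1−α)×127 = 56.333
(1−α) = 56.333/80.961 = 0.6958;  α = 0.3042.

0.304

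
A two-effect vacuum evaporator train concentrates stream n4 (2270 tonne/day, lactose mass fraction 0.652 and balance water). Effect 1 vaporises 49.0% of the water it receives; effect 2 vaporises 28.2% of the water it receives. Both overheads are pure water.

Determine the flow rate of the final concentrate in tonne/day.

1769 tonne/day

water in feed = 2270×0.348 = 789.96 tonne/day.
After stage 1: water left = (1−0.490)×789.96 = 402.88; stream total = 1882.9 tonne/day.
After stage 2: water left = (1−0.282)×402.88 = 289.27; final concentrate = 1769.3 tonne/day.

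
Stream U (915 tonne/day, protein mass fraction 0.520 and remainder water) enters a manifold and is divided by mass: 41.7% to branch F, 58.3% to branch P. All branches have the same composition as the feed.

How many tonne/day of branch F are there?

381.6 tonne/day

Branch F flow = 0.417×915 = 381.56 tonne/day.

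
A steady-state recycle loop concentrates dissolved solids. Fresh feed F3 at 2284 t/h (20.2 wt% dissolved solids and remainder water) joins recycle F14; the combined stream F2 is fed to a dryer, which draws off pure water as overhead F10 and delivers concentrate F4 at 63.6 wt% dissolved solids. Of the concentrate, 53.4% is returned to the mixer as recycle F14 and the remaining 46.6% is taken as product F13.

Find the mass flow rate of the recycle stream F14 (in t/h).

831.3 t/h

Overall dissolved solids balance (none leaves overhead): dissolved solids in fresh feed = dissolved solids in product, i.e. 2284×0.202 = (1−0.534)·F4·0.636.
F4 = 461.37/(0.636×0.466) = 1556.7 t/h.
Recycle F14 = 0.534×1556.7 = 831.28 t/h.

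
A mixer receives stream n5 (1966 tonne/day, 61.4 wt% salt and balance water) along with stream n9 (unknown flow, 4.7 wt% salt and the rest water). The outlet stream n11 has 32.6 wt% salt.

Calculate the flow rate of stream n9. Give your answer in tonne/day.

2029 tonne/day

Let n9 be the unknown flow. Total out = 1966 + n9.
salt balance: 1207.1 + 0.047·n9 = 0.326·(1966 + n9)
(0.047 − 0.326)·n9 = 0.326×1966 − 1207.1 = -566.21
n9 = -566.21 / -0.279 = 2029.4 tonne/day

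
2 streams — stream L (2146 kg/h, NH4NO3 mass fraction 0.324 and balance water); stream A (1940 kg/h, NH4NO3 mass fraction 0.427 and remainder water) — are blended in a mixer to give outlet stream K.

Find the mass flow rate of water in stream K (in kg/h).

water out = water in = 2146×0.676 + 1940×0.573 = 2562.3 kg/h.

2562 kg/h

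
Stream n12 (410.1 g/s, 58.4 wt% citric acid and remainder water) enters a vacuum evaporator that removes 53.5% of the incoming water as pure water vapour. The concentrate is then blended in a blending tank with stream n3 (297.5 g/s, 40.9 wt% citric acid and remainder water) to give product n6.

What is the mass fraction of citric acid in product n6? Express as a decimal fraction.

Vapour removed = 0.535×0.416×410.1 = 91.272 g/s; concentrate = 318.83 g/s.
citric acid reaching the mixer = 239.5 (from concentrate) + 297.5×0.409 = 361.18 g/s.
Product flow = 318.83 + 297.5 = 616.33 g/s; citric acid fraction = 0.586.

0.586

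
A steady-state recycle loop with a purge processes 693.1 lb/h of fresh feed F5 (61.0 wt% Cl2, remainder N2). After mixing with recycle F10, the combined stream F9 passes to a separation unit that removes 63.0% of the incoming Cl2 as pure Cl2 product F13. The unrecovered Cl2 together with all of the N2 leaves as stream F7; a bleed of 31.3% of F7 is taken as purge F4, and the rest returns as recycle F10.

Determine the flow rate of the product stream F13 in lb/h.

Cl2 in F9: m_A = 693.1×0.610 + (1−0.313)·(1−0.630)·m_A, so m_A = 422.79/0.7458 = 566.89 lb/h.
Product F13 = 0.630×566.89 = 357.14 lb/h.

357.1 lb/h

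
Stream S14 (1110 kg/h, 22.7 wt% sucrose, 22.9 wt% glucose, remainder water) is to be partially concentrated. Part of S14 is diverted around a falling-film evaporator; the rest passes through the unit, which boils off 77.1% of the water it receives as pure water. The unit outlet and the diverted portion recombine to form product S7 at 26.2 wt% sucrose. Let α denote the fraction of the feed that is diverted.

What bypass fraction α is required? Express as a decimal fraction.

All 1110×0.227 = 251.97 kg/h of sucrose reaches S7, so S7 = 251.97/0.262 = 961.72 kg/h and vapour = 148.28 kg/h.
The evaporator receives (1−α)·1110 of feed at 0.544 water and removes 0.771 of that water:
0.771×0.544×(1−α)×1110 = 148.28
(1−α) = 148.28/465.56 = 0.3185;  α = 0.6815.

0.681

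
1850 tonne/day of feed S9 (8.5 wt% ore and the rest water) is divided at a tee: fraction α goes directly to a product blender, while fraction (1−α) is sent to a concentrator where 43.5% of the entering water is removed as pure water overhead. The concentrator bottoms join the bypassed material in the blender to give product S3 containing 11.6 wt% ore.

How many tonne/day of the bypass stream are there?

All 1850×0.085 = 157.25 tonne/day of ore reaches S3, so S3 = 157.25/0.116 = 1355.6 tonne/day and vapour = 494.4 tonne/day.
The evaporator receives (1−α)·1850 of feed at 0.915 water and removes 0.435 of that water:
0.435×0.915×(1−α)×1850 = 494.4
(1−α) = 494.4/736.35 = 0.6714;  α = 0.3286.
Bypass flow = 0.3286×1850 = 607.88 tonne/day.

607.9 tonne/day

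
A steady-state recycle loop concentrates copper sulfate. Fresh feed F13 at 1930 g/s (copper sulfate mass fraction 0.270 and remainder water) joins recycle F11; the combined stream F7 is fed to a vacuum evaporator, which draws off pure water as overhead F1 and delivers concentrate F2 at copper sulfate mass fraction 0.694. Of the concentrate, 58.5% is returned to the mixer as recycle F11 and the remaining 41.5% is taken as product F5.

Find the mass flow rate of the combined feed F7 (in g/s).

2988 g/s

Overall copper sulfate balance (none leaves overhead): copper sulfate in fresh feed = copper sulfate in product, i.e. 1930×0.270 = (1−0.585)·F2·0.694.
F2 = 521.1/(0.694×0.415) = 1809.3 g/s.
Recycle F11 = 0.585×1809.3 = 1058.4 g/s.
Combined feed F7 = 1930 + 1058.4 = 2988.4 g/s.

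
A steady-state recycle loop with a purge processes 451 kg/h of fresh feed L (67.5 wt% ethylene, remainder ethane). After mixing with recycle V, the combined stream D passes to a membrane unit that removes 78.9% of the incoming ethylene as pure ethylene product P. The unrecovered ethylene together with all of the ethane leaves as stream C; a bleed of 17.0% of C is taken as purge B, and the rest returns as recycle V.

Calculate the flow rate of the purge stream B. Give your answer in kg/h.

159.8 kg/h

ethane enters only via L and leaves only via the purge: 451×0.325 = 0.170×(ethane in C), and the membrane unit passes all ethane, so ethane in D = ethane in C = 862.21 kg/h.
ethylene in D: m_A = 451×0.675 + (1−0.170)·(1−0.789)·m_A, so m_A = 304.43/0.8249 = 369.06 kg/h.
C = (1−0.789)×369.06 + 862.21 = 940.08 kg/h.
Purge B = 0.170×940.08 = 159.81 kg/h.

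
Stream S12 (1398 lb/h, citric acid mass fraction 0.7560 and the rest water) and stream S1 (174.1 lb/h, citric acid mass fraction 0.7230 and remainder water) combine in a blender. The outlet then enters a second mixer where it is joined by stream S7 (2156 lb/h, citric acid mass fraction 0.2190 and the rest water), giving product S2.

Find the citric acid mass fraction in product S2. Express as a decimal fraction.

Overall, product flow = 3728.1 lb/h.
citric acid in = 1398×0.756 + 174.1×0.723 + 2156×0.219 = 1654.9 lb/h.
citric acid fraction in S2 = 0.4439.

0.4439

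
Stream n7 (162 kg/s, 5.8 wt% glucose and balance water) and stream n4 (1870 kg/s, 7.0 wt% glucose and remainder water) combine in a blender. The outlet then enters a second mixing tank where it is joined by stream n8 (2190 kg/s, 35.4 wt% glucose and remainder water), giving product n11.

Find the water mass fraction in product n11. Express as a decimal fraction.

0.783

Overall, product flow = 4222 kg/s.
water in = 162×0.942 + 1870×0.930 + 2190×0.646 = 3306.4 kg/s.
water fraction in n11 = 0.783.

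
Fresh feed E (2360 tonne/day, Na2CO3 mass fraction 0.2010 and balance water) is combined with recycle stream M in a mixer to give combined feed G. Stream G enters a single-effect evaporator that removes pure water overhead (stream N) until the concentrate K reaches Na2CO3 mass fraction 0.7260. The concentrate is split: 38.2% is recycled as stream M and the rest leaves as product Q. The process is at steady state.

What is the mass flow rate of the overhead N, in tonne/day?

Overall Na2CO3 balance (none leaves overhead): Na2CO3 in fresh feed = Na2CO3 in product, i.e. 2360×0.201 = (1−0.382)·K·0.726.
K = 474.36/(0.726×0.618) = 1057.3 tonne/day.
Recycle M = 0.382×1057.3 = 403.87 tonne/day.
Combined feed G = 2360 + 403.87 = 2763.9 tonne/day.
Overhead N = G − K = 2763.9 − 1057.3 = 1706.6 tonne/day.

1707 tonne/day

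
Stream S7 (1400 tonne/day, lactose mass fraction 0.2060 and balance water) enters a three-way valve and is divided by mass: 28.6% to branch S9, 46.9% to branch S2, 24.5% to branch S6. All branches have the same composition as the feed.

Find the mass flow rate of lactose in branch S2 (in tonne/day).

135.3 tonne/day

Branch S2 total = 0.469×1400 = 656.6 tonne/day.
lactose in S2 = 0.206×656.6 = 135.26 tonne/day.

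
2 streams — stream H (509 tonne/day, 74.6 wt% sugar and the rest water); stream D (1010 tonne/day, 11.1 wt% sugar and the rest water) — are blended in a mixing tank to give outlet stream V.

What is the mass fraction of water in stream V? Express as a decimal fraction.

Total flow out = 509 + 1010 = 1519 tonne/day.
water in = 509×0.254 + 1010×0.889 = 1027.2 tonne/day.
water mass fraction in V = 1027.2/1519 = 0.676.

0.676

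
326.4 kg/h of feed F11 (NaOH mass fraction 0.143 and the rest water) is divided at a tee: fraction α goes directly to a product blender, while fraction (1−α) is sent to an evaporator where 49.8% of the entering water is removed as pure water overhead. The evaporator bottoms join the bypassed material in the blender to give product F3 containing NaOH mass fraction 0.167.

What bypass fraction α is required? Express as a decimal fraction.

0.663

All 326.4×0.143 = 46.675 kg/h of NaOH reaches F3, so F3 = 46.675/0.167 = 279.49 kg/h and vapour = 46.908 kg/h.
The evaporator receives (1−α)·326.4 of feed at 0.857 water and removes 0.498 of that water:
0.498×0.857×(1−α)×326.4 = 46.908
(1−α) = 46.908/139.3 = 0.3367;  α = 0.6633.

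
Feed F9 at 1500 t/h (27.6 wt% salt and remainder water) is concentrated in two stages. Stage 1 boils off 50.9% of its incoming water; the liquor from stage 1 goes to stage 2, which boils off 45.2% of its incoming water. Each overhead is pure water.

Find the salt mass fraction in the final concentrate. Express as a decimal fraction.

water in feed = 1500×0.724 = 1086 t/h.
After stage 1: water left = (1−0.509)×1086 = 533.23; stream total = 947.23 t/h.
After stage 2: water left = (1−0.452)×533.23 = 292.21; final concentrate = 706.21 t/h.
salt fraction = 414/706.21 = 0.586.

0.586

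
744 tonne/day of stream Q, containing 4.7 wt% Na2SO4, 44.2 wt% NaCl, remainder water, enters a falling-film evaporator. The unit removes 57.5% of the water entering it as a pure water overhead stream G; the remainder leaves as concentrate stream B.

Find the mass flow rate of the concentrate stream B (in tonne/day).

525.4 tonne/day

water entering = 744×0.511 = 380.18 tonne/day; overhead removed = 0.575×380.18 = 218.61 tonne/day.
Concentrate = 744 − 218.61 = 525.39 tonne/day.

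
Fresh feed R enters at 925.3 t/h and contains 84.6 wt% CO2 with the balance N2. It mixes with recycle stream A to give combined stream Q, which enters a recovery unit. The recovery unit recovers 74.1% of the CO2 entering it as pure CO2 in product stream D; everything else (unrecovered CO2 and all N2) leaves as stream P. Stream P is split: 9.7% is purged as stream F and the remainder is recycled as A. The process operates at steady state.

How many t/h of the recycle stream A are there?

N2 enters only via R and leaves only via the purge: 925.3×0.154 = 0.097×(N2 in P), and the recovery unit passes all N2, so N2 in Q = N2 in P = 1469 t/h.
CO2 in Q: m_A = 925.3×0.846 + (1−0.097)·(1−0.741)·m_A, so m_A = 782.8/0.7661 = 1021.8 t/h.
P = (1−0.741)×1021.8 + 1469 = 1733.7 t/h.
Recycle A = (1−0.097)×1733.7 = 1565.5 t/h.

1566 t/h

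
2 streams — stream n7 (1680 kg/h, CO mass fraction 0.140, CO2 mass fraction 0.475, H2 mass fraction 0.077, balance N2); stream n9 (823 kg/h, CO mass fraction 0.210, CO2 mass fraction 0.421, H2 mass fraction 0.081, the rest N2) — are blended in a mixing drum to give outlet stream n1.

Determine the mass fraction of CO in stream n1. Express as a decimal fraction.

0.163

Total flow out = 1680 + 823 = 2503 kg/h.
CO in = 1680×0.140 + 823×0.210 = 408.03 kg/h.
CO mass fraction in n1 = 408.03/2503 = 0.163.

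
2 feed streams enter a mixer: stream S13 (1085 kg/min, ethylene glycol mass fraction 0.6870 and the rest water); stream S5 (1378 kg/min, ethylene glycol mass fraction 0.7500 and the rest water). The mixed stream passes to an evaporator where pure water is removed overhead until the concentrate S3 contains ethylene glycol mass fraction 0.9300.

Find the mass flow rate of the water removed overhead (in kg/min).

ethylene glycol entering = 1085×0.687 + 1378×0.750 = 1778.9 kg/min.
All ethylene glycol reports to S3, so S3 = 1778.9/0.930 = 1912.8 kg/min.
Total feed = 2463 kg/min; overhead = 2463 − 1912.8 = 550.21 kg/min.

550.2 kg/min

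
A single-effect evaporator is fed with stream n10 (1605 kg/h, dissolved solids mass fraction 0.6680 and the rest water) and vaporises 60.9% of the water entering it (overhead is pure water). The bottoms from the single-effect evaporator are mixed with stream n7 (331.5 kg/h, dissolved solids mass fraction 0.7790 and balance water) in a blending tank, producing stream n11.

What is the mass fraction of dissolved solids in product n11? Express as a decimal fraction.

0.8253

Vapour removed = 0.609×0.332×1605 = 324.51 kg/h; concentrate = 1280.5 kg/h.
dissolved solids reaching the mixer = 1072.1 (from concentrate) + 331.5×0.779 = 1330.4 kg/h.
Product flow = 1280.5 + 331.5 = 1612 kg/h; dissolved solids fraction = 0.8253.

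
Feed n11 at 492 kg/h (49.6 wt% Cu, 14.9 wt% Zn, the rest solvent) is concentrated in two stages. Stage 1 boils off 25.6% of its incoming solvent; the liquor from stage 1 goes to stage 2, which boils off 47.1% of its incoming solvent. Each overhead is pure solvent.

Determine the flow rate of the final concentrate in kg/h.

386.1 kg/h

solvent in feed = 492×0.355 = 174.66 kg/h.
After stage 1: solvent left = (1−0.256)×174.66 = 129.95; stream total = 447.29 kg/h.
After stage 2: solvent left = (1−0.471)×129.95 = 68.742; final concentrate = 386.08 kg/h.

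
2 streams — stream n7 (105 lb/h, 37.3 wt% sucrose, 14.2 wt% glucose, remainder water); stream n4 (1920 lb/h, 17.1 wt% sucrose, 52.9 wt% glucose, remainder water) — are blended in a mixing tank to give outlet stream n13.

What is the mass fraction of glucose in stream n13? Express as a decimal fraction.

Total flow out = 105 + 1920 = 2025 lb/h.
glucose in = 105×0.142 + 1920×0.529 = 1030.6 lb/h.
glucose mass fraction in n13 = 1030.6/2025 = 0.509.

0.509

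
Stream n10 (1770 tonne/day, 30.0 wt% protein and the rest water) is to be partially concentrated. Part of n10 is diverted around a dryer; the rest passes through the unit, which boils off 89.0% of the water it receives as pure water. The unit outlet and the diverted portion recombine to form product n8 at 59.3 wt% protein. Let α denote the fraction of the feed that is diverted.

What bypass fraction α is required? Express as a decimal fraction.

All 1770×0.300 = 531 tonne/day of protein reaches n8, so n8 = 531/0.593 = 895.45 tonne/day and vapour = 874.55 tonne/day.
The evaporator receives (1−α)·1770 of feed at 0.700 water and removes 0.890 of that water:
0.890×0.700×(1−α)×1770 = 874.55
(1−α) = 874.55/1102.7 = 0.7931;  α = 0.2069.

0.207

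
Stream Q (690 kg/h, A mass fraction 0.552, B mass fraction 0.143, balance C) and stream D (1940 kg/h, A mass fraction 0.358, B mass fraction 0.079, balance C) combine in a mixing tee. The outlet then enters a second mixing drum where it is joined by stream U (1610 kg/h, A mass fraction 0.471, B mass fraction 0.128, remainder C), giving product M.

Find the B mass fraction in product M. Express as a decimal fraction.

0.108

Overall, product flow = 4240 kg/h.
B in = 690×0.143 + 1940×0.079 + 1610×0.128 = 458.01 kg/h.
B fraction in M = 0.108.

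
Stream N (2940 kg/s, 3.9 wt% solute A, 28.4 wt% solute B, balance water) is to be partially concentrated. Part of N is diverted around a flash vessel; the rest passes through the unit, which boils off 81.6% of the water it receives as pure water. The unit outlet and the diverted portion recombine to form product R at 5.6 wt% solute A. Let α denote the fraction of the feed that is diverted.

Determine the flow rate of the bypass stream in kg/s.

All 2940×0.039 = 114.66 kg/s of solute A reaches R, so R = 114.66/0.056 = 2047.5 kg/s and vapour = 892.5 kg/s.
The evaporator receives (1−α)·2940 of feed at 0.677 water and removes 0.816 of that water:
0.816×0.677×(1−α)×2940 = 892.5
(1−α) = 892.5/1624.2 = 0.5495;  α = 0.4505.
Bypass flow = 0.4505×2940 = 1324.4 kg/s.

1324 kg/s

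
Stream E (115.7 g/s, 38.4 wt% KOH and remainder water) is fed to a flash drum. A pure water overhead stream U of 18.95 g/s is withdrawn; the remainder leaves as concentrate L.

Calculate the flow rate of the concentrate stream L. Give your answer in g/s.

Concentrate = 115.7 − 18.95 = 96.75 g/s.

96.75 g/s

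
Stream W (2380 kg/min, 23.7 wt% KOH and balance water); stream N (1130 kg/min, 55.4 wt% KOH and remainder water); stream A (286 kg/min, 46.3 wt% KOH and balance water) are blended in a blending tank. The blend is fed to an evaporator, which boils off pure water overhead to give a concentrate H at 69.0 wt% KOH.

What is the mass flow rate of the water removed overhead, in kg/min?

KOH entering = 2380×0.237 + 1130×0.554 + 286×0.463 = 1322.5 kg/min.
All KOH reports to H, so H = 1322.5/0.690 = 1916.7 kg/min.
Total feed = 3796 kg/min; overhead = 3796 − 1916.7 = 1879.3 kg/min.

1879 kg/min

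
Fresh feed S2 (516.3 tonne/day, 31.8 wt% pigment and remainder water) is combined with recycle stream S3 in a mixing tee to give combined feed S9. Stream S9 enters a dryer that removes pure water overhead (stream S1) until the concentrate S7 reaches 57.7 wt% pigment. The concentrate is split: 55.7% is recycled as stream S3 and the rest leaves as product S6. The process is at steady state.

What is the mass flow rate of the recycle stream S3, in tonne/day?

Overall pigment balance (none leaves overhead): pigment in fresh feed = pigment in product, i.e. 516.3×0.318 = (1−0.557)·S7·0.577.
S7 = 164.18/(0.577×0.443) = 642.32 tonne/day.
Recycle S3 = 0.557×642.32 = 357.77 tonne/day.

357.8 tonne/day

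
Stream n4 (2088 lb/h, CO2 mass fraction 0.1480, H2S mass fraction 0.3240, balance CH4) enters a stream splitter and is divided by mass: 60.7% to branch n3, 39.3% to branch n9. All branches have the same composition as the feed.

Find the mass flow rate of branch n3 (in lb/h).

1267 lb/h

Branch n3 flow = 0.607×2088 = 1267.4 lb/h.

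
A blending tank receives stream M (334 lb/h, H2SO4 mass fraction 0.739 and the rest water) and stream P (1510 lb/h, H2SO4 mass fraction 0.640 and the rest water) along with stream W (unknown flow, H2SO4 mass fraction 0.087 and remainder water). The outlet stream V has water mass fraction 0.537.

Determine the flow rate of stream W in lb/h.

Let W be the unknown flow. Total out = 1844 + W.
water balance: 630.77 + 0.913·W = 0.537·(1844 + W)
(0.913 − 0.537)·W = 0.537×1844 − 630.77 = 359.45
W = 359.45 / 0.376 = 955.99 lb/h

956 lb/h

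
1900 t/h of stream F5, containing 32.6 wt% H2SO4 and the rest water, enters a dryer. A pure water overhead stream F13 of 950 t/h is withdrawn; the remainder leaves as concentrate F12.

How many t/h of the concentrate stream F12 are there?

950 t/h

Concentrate = 1900 − 950 = 950 t/h.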